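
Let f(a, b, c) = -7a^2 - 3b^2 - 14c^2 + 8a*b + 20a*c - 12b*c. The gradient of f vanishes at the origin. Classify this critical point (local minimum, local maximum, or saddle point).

The Hessian at the origin is H = [[-14, 8, 20], [8, -6, -12], [20, -12, -28]].
Symmetric row and column elimination reduces H to a congruent diagonal form with pivots -14, -10/7, 4/5.
So there are 1 positive, 2 negative pivots.
H is indefinite, so the origin is a saddle point.

saddle point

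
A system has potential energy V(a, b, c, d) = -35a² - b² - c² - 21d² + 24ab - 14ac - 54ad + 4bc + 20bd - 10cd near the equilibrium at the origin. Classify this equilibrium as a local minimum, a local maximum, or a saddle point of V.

saddle point

The Hessian at the origin is H = [[-70, 24, -14, -54], [24, -2, 4, 20], [-14, 4, -2, -10], [-54, 20, -10, -42]].
Symmetric row and column elimination reduces H to a congruent diagonal form with pivots -70, 218/35, 76/109, -40/19.
So there are 2 positive, 2 negative pivots.
H is indefinite, so the origin is a saddle point.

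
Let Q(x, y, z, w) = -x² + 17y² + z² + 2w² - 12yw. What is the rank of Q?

Write A = [[-1, 0, 0, 0], [0, 17, 0, -6], [0, 0, 1, 0], [0, -6, 0, 2]].
Symmetric row and column elimination reduces A to a congruent diagonal form with pivots -1, 17, 1, -2/17.
Counting signs: 2 positive, 2 negative.
The rank is the number of nonzero pivots: 4.

4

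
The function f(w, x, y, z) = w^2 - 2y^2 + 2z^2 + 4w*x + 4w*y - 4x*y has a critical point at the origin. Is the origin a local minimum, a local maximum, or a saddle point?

saddle point

The Hessian at the origin is H = [[2, 4, 4, 0], [4, 0, -4, 0], [4, -4, -4, 0], [0, 0, 0, 4]].
Symmetric row and column elimination reduces H to a congruent diagonal form with pivots 2, -8, 6, 4.
That gives 3 positive, 1 negative pivots.
H is indefinite, so the origin is a saddle point.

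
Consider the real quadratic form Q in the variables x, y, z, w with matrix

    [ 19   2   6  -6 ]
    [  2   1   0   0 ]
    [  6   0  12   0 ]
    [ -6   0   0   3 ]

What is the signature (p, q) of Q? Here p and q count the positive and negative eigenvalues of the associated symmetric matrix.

Applying the same elementary operations to the rows and columns of A produces a congruent diagonal matrix with entries 19, 15/19, 48/5, 0.
That gives 3 positive, 1 zero pivots.

(3, 0)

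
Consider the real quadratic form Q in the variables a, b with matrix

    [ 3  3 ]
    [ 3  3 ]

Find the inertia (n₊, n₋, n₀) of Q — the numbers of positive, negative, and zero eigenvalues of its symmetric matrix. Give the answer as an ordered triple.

Congruent diagonalization of A (simultaneous row and column reduction) yields pivots 3, 0.
Counting signs: 1 positive, 1 zero.

(1, 0, 1)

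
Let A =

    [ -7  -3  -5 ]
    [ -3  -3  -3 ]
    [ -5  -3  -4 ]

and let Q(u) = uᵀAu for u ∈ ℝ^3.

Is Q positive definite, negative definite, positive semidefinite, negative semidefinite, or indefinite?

Congruent diagonalization of A (simultaneous row and column reduction) yields pivots -7, -12/7, 0.
That gives 2 negative, 1 zero pivots.
Hence Q is negative semidefinite.

negative semidefinite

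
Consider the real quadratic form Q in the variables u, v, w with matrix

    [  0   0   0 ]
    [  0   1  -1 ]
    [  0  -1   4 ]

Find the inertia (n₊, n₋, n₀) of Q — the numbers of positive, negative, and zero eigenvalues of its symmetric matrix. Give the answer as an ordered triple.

(2, 0, 1)

Symmetric row and column elimination reduces A to a congruent diagonal form with pivots 0, 1, 3.
Counting signs: 2 positive, 1 zero.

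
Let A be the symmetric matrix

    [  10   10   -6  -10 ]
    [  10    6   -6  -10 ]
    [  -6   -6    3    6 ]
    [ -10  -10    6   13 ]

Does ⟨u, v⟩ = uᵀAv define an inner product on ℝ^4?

no

An LDLᵀ factorisation of A has diagonal entries 10, -4, -3/5, 3.
So there are 2 positive, 2 negative pivots.
Hence Q is indefinite.
⟨·,·⟩ is an inner product exactly when A is positive definite.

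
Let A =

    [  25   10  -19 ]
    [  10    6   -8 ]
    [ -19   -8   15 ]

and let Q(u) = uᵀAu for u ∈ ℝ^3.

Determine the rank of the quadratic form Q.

Applying the same elementary operations to the rows and columns of A produces a congruent diagonal matrix with entries 25, 2, 12/25.
Counting signs: 3 positive.
The rank is the number of nonzero pivots: 3.

3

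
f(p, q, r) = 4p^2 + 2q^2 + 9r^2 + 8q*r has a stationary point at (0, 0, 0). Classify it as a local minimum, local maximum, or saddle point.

local minimum

The Hessian at the origin is H = [[8, 0, 0], [0, 4, 8], [0, 8, 18]].
Row-reducing H symmetrically gives the diagonal entries 8, 4, 2.
Counting signs: 3 positive.
H is positive definite, so the origin is a strict local minimum.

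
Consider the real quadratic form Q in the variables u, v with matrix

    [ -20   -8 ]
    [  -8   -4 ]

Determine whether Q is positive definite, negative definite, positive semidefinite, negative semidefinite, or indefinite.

negative definite

For the 2×2 matrix [[-20, -8], [-8, -4]]: det = -20·-4 − (-8)² = 16, trace = -24.
det > 0 so both eigenvalues share the sign of the trace; trace = -24 < 0 ⇒ both negative.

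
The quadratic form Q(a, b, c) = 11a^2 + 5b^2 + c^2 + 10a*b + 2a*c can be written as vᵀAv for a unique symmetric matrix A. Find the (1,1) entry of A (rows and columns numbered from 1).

11

The coefficient of a^2 in Q is 11, and that is exactly A[1,1].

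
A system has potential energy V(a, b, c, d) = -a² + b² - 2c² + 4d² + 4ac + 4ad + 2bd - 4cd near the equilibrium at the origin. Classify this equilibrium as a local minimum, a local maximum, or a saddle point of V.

The Hessian at the origin is H = [[-2, 0, 4, 4], [0, 2, 0, 2], [4, 0, -4, -4], [4, 2, -4, 8]].
Applying the same elementary operations to the rows and columns of H produces a congruent diagonal matrix with entries -2, 2, 4, 10.
Counting signs: 3 positive, 1 negative.
H is indefinite, so the origin is a saddle point.

saddle point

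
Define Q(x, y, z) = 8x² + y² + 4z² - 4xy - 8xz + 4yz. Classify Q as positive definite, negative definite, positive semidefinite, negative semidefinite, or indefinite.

positive semidefinite

The symmetric matrix is A = [[8, -2, -4], [-2, 1, 2], [-4, 2, 4]].
Applying the same elementary operations to the rows and columns of A produces a congruent diagonal matrix with entries 8, 1/2, 0.
That gives 2 positive, 1 zero pivots.
Hence Q is positive semidefinite.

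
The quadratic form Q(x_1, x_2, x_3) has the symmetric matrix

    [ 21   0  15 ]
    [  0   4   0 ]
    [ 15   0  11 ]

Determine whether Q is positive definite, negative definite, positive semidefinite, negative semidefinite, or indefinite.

Leading principal minors: Δ_1 = 21, Δ_2 = 84, Δ_3 = 24.
All leading principal minors are positive, so by Sylvester's criterion Q is positive definite.

positive definite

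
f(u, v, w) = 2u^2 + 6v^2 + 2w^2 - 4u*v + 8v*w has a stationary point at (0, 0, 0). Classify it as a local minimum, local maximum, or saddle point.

The Hessian at the origin is H = [[4, -4, 0], [-4, 12, 8], [0, 8, 4]].
An LDLᵀ factorisation of H has diagonal entries 4, 8, -4.
Counting signs: 2 positive, 1 negative.
H is indefinite, so the origin is a saddle point.

saddle point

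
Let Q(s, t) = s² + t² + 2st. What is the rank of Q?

1

The associated matrix is A = [[1, 1], [1, 1]].
Congruent diagonalization of A (simultaneous row and column reduction) yields pivots 1, 0.
That gives 1 positive, 1 zero pivots.
The rank is the number of nonzero pivots: 1.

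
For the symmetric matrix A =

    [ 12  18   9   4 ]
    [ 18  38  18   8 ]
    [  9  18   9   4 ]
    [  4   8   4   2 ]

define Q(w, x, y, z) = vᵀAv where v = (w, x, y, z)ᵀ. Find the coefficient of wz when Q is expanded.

The coefficient of wz is A[1,4] + A[4,1] = 2·4 = 8.

8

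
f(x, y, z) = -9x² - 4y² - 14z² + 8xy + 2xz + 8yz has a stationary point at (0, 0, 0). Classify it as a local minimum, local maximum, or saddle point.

local maximum

The Hessian at the origin is H = [[-18, 8, 2], [8, -8, 8], [2, 8, -28]].
Symmetric row and column elimination reduces H to a congruent diagonal form with pivots -18, -40/9, -10.
That gives 3 negative pivots.
H is negative definite, so the origin is a strict local maximum.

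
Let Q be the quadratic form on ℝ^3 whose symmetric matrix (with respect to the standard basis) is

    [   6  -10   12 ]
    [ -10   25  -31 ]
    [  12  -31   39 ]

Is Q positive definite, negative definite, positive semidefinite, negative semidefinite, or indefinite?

Applying the same elementary operations to the rows and columns of A produces a congruent diagonal matrix with entries 6, 25/3, 12/25.
Counting signs: 3 positive.
Hence Q is positive definite.

positive definite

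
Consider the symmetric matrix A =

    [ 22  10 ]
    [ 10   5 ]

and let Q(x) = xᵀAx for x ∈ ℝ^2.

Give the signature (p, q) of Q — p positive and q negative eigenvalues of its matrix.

Applying the same elementary operations to the rows and columns of A produces a congruent diagonal matrix with entries 22, 5/11.
Counting signs: 2 positive.

(2, 0)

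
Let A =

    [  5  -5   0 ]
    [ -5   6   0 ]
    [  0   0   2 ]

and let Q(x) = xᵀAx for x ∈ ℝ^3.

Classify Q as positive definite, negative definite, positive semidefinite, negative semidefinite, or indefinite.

positive definite

Leading principal minors: Δ_1 = 5, Δ_2 = 5, Δ_3 = 10.
All leading principal minors are positive, so by Sylvester's criterion Q is positive definite.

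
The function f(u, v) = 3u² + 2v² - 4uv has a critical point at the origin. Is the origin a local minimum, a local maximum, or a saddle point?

local minimum

The Hessian at the origin is H = [[6, -4], [-4, 4]].
det H = 6·4 − (-4)² = 8 > 0 and H[1,1] = 6 > 0, so H is positive definite.
Therefore the origin is a local minimum.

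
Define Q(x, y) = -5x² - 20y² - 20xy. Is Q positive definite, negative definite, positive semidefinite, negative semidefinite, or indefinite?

negative semidefinite

The symmetric matrix of Q is [[-5, -10], [-10, -20]].
For the 2×2 matrix [[-5, -10], [-10, -20]]: det = -5·-20 − (-10)² = 0, trace = -25.
det = 0 so one eigenvalue is zero; the form is semidefinite with the sign of the trace.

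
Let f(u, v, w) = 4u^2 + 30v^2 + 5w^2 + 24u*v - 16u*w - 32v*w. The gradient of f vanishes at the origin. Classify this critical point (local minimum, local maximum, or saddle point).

saddle point

The Hessian at the origin is H = [[8, 24, -16], [24, 60, -32], [-16, -32, 10]].
Congruent diagonalization of H (simultaneous row and column reduction) yields pivots 8, -12, -2/3.
Counting signs: 1 positive, 2 negative.
H is indefinite, so the origin is a saddle point.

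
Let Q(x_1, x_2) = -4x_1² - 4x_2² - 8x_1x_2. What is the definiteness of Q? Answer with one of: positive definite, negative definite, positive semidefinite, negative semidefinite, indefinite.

negative semidefinite

The symmetric matrix is A = [[-4, -4], [-4, -4]].
Applying the same elementary operations to the rows and columns of A produces a congruent diagonal matrix with entries -4, 0.
That gives 1 negative, 1 zero pivots.
Hence Q is negative semidefinite.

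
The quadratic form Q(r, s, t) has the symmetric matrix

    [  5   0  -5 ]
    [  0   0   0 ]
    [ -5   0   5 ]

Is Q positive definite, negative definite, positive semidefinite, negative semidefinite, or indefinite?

positive semidefinite

Symmetric row and column elimination reduces A to a congruent diagonal form with pivots 5, 0, 0.
Counting signs: 1 positive, 2 zero.
Hence Q is positive semidefinite.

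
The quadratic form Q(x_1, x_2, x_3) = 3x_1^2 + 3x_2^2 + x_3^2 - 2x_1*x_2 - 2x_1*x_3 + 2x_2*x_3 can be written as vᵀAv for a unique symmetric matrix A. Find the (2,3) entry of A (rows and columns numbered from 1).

The coefficient of x_2·x_3 in Q is 2. For a symmetric A this equals A[2,3] + A[3,2] = 2·A[2,3].
So A[2,3] = 2/2 = 1.

1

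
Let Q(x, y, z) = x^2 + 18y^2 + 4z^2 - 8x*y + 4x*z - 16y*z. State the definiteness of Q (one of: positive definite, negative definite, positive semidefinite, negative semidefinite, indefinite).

positive semidefinite

The associated matrix is A = [[1, -4, 2], [-4, 18, -8], [2, -8, 4]].
Row-reducing A symmetrically gives the diagonal entries 1, 2, 0.
That gives 2 positive, 1 zero pivots.
Hence Q is positive semidefinite.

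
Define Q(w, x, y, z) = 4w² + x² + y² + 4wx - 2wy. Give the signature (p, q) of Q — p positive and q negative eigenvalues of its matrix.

(2, 1)

The symmetric matrix is A = [[4, 2, -1, 0], [2, 1, 0, 0], [-1, 0, 1, 0], [0, 0, 0, 0]].
By Sylvester's law of inertia any congruent diagonalization of A has 2 positive, 1 negative and 1 zero entries.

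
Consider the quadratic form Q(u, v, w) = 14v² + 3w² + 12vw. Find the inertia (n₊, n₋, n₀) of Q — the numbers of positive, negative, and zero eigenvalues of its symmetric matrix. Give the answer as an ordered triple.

(2, 0, 1)

The associated matrix is A = [[0, 0, 0], [0, 14, 6], [0, 6, 3]].
Symmetric row and column elimination reduces A to a congruent diagonal form with pivots 0, 14, 3/7.
So there are 2 positive, 1 zero pivots.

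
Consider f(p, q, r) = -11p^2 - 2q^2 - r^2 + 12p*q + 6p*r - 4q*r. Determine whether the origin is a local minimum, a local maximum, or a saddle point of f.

The Hessian at the origin is H = [[-22, 12, 6], [12, -4, -4], [6, -4, -2]].
Congruent diagonalization of H (simultaneous row and column reduction) yields pivots -22, 28/11, -4/7.
That gives 1 positive, 2 negative pivots.
H is indefinite, so the origin is a saddle point.

saddle point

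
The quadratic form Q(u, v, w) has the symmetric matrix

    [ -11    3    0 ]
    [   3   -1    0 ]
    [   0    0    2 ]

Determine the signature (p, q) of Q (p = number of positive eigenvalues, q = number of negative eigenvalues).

(1, 2)

Applying the same elementary operations to the rows and columns of A produces a congruent diagonal matrix with entries -11, -2/11, 2.
Counting signs: 1 positive, 2 negative.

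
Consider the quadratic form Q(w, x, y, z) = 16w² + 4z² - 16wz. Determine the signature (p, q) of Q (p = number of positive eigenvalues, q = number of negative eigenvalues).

The associated matrix is A = [[16, 0, 0, -8], [0, 0, 0, 0], [0, 0, 0, 0], [-8, 0, 0, 4]].
Applying the same elementary operations to the rows and columns of A produces a congruent diagonal matrix with entries 16, 0, 0, 0.
So there are 1 positive, 3 zero pivots.

(1, 0)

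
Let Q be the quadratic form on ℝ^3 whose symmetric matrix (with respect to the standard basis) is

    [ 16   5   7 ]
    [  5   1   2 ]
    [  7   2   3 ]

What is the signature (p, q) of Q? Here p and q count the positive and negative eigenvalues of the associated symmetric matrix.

(1, 1)

Congruent diagonalization of A (simultaneous row and column reduction) yields pivots 16, -9/16, 0.
That gives 1 positive, 1 negative, 1 zero pivots.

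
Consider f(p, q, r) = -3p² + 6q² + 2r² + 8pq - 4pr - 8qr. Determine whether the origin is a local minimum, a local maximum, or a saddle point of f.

saddle point

The Hessian at the origin is H = [[-6, 8, -4], [8, 12, -8], [-4, -8, 4]].
Row-reducing H symmetrically gives the diagonal entries -6, 68/3, -20/17.
That gives 1 positive, 2 negative pivots.
H is indefinite, so the origin is a saddle point.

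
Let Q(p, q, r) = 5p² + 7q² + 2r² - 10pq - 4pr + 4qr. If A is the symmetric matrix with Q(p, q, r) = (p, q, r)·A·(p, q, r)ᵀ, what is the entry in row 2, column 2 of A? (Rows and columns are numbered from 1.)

7

The coefficient of q² in Q is 7, and that is exactly A[2,2].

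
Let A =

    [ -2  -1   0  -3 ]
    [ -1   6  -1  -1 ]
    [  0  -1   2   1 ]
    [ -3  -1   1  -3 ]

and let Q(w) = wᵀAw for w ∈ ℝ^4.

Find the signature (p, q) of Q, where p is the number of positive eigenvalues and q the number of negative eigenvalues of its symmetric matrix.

(3, 1)

An LDLᵀ factorisation of A has diagonal entries -2, 13/2, 24/13, 5/6.
Counting signs: 3 positive, 1 negative.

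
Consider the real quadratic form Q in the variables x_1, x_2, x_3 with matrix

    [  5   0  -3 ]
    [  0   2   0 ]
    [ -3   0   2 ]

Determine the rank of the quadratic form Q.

3

Row-reducing A symmetrically gives the diagonal entries 5, 2, 1/5.
So there are 3 positive pivots.
The rank is the number of nonzero pivots: 3.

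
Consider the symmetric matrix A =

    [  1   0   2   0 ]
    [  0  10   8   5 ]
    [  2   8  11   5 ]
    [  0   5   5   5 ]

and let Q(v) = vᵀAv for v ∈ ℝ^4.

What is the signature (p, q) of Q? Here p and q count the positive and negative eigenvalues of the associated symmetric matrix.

Row-reducing A symmetrically gives the diagonal entries 1, 10, 3/5, 5/6.
That gives 4 positive pivots.

(4, 0)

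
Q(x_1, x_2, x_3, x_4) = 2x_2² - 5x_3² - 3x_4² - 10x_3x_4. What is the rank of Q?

The associated matrix is A = [[0, 0, 0, 0], [0, 2, 0, 0], [0, 0, -5, -5], [0, 0, -5, -3]].
Congruent diagonalization of A (simultaneous row and column reduction) yields pivots 0, 2, -5, 2.
So there are 2 positive, 1 negative, 1 zero pivots.
The rank is the number of nonzero pivots: 3.

3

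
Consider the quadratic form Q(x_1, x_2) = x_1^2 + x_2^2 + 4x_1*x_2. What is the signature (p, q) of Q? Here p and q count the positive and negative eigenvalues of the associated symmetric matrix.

The associated matrix is A = [[1, 2], [2, 1]].
Applying the same elementary operations to the rows and columns of A produces a congruent diagonal matrix with entries 1, -3.
So there are 1 positive, 1 negative pivots.

(1, 1)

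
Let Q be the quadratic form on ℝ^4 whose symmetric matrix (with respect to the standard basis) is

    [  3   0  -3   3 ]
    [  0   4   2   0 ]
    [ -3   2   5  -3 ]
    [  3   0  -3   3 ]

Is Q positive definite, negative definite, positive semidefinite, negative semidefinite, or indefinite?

positive semidefinite

Row-reducing A symmetrically gives the diagonal entries 3, 4, 1, 0.
Counting signs: 3 positive, 1 zero.
Hence Q is positive semidefinite.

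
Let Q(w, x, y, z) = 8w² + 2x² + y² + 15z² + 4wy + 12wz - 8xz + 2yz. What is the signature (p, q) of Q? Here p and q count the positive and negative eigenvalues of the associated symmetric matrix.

(4, 0)

The associated matrix is A = [[8, 0, 2, 6], [0, 2, 0, -4], [2, 0, 1, 1], [6, -4, 1, 15]].
Congruent diagonalization of A (simultaneous row and column reduction) yields pivots 8, 2, 1/2, 2.
Counting signs: 4 positive.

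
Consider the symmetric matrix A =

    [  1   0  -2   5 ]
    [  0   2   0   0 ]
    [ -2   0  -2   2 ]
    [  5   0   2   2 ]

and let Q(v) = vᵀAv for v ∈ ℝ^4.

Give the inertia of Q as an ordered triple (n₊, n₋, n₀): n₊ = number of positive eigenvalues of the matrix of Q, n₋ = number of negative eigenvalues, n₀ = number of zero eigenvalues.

Row-reducing A symmetrically gives the diagonal entries 1, 2, -6, 1.
That gives 3 positive, 1 negative pivots.

(3, 1, 0)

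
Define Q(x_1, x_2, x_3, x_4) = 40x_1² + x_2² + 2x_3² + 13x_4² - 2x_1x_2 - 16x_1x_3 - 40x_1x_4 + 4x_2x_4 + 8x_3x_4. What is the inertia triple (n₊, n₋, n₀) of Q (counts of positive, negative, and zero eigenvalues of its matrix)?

The symmetric matrix is A = [[40, -1, -8, -20], [-1, 1, 0, 2], [-8, 0, 2, 4], [-20, 2, 4, 13]].
Row-reducing A symmetrically gives the diagonal entries 40, 39/40, 14/39, 3/7.
Counting signs: 4 positive.

(4, 0, 0)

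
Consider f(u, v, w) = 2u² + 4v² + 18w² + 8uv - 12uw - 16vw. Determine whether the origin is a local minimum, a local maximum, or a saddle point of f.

The Hessian at the origin is H = [[4, 8, -12], [8, 8, -16], [-12, -16, 36]].
Applying the same elementary operations to the rows and columns of H produces a congruent diagonal matrix with entries 4, -8, 8.
That gives 2 positive, 1 negative pivots.
H is indefinite, so the origin is a saddle point.

saddle point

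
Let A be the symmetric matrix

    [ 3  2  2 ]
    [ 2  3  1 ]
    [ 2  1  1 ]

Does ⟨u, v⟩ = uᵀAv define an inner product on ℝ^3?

no

Symmetric row and column elimination reduces A to a congruent diagonal form with pivots 3, 5/3, -2/5.
Counting signs: 2 positive, 1 negative.
Hence Q is indefinite.
⟨·,·⟩ is an inner product exactly when A is positive definite.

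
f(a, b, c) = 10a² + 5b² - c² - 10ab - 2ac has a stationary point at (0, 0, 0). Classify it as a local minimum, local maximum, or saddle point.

The Hessian at the origin is H = [[20, -10, -2], [-10, 10, 0], [-2, 0, -2]].
Congruent diagonalization of H (simultaneous row and column reduction) yields pivots 20, 5, -12/5.
That gives 2 positive, 1 negative pivots.
H is indefinite, so the origin is a saddle point.

saddle point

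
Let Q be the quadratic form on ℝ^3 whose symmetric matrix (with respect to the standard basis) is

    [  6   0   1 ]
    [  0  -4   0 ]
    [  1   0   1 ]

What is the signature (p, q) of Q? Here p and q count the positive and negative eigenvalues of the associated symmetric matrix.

Congruent diagonalization of A (simultaneous row and column reduction) yields pivots 6, -4, 5/6.
Counting signs: 2 positive, 1 negative.

(2, 1)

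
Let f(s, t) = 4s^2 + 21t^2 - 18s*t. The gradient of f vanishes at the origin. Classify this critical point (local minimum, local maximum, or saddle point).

local minimum

The Hessian at the origin is H = [[8, -18], [-18, 42]].
det H = 8·42 − (-18)² = 12 > 0 and H[1,1] = 8 > 0, so H is positive definite.
Therefore the origin is a local minimum.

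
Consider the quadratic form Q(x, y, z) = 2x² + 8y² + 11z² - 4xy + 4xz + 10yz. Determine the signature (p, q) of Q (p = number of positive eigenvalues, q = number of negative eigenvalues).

The symmetric matrix is A = [[2, -2, 2], [-2, 8, 5], [2, 5, 11]].
Congruent diagonalization of A (simultaneous row and column reduction) yields pivots 2, 6, 5/6.
That gives 3 positive pivots.

(3, 0)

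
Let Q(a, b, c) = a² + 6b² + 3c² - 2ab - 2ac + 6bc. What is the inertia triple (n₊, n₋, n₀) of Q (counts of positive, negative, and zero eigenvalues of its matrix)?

The associated matrix is A = [[1, -1, -1], [-1, 6, 3], [-1, 3, 3]].
Symmetric row and column elimination reduces A to a congruent diagonal form with pivots 1, 5, 6/5.
So there are 3 positive pivots.

(3, 0, 0)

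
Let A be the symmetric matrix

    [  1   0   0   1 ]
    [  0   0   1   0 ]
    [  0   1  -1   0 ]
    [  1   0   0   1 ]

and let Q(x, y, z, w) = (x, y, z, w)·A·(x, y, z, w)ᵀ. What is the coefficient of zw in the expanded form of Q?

The coefficient of zw is A[3,4] + A[4,3] = 2·0 = 0.

0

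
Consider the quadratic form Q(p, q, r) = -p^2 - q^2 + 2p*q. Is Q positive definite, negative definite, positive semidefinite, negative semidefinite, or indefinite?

The associated matrix is A = [[-1, 1, 0], [1, -1, 0], [0, 0, 0]].
Congruent diagonalization of A (simultaneous row and column reduction) yields pivots -1, 0, 0.
So there are 1 negative, 2 zero pivots.
Hence Q is negative semidefinite.

negative semidefinite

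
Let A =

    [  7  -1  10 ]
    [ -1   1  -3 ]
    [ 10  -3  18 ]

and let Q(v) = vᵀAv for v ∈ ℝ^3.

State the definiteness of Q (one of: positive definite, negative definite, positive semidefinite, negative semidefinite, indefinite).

positive definite

Leading principal minors: Δ_1 = 7, Δ_2 = 6, Δ_3 = 5.
All leading principal minors are positive, so by Sylvester's criterion Q is positive definite.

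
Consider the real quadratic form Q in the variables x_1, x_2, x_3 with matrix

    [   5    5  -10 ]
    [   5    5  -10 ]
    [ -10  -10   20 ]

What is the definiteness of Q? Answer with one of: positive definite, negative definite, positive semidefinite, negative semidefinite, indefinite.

Applying the same elementary operations to the rows and columns of A produces a congruent diagonal matrix with entries 5, 0, 0.
So there are 1 positive, 2 zero pivots.
Hence Q is positive semidefinite.

positive semidefinite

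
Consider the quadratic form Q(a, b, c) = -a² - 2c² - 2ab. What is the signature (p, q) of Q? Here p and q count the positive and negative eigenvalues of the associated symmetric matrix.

(1, 2)

The associated matrix is A = [[-1, -1, 0], [-1, 0, 0], [0, 0, -2]].
Symmetric row and column elimination reduces A to a congruent diagonal form with pivots -1, 1, -2.
So there are 1 positive, 2 negative pivots.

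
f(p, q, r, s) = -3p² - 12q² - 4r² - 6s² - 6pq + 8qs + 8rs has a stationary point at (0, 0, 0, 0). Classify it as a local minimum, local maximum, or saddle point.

The Hessian at the origin is H = [[-6, -6, 0, 0], [-6, -24, 0, 8], [0, 0, -8, 8], [0, 8, 8, -12]].
Symmetric row and column elimination reduces H to a congruent diagonal form with pivots -6, -18, -8, -4/9.
Counting signs: 4 negative.
H is negative definite, so the origin is a strict local maximum.

local maximum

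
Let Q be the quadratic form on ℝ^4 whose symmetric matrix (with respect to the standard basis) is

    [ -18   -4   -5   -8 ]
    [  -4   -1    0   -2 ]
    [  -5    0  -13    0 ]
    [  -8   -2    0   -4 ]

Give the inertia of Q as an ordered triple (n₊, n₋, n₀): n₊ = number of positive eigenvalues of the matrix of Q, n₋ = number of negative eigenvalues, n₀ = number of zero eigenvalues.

Congruent diagonalization of A (simultaneous row and column reduction) yields pivots -18, -1/9, -1/2, 0.
Counting signs: 3 negative, 1 zero.

(0, 3, 1)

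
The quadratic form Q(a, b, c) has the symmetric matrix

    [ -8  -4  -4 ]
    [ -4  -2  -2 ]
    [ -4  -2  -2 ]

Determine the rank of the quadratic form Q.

Symmetric row and column elimination reduces A to a congruent diagonal form with pivots -8, 0, 0.
So there are 1 negative, 2 zero pivots.
The rank is the number of nonzero pivots: 1.

1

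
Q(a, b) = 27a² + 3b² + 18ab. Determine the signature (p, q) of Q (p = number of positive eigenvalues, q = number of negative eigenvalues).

(1, 0)

The symmetric matrix is A = [[27, 9], [9, 3]].
Applying the same elementary operations to the rows and columns of A produces a congruent diagonal matrix with entries 27, 0.
So there are 1 positive, 1 zero pivots.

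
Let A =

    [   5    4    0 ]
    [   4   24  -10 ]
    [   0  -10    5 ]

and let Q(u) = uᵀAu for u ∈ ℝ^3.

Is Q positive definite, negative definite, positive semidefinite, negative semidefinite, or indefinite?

positive definite

Row-reducing A symmetrically gives the diagonal entries 5, 104/5, 5/26.
Counting signs: 3 positive.
Hence Q is positive definite.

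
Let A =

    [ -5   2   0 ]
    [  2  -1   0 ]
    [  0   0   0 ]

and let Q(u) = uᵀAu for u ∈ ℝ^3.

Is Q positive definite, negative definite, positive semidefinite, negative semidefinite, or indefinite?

negative semidefinite

Congruent diagonalization of A (simultaneous row and column reduction) yields pivots -5, -1/5, 0.
That gives 2 negative, 1 zero pivots.
Hence Q is negative semidefinite.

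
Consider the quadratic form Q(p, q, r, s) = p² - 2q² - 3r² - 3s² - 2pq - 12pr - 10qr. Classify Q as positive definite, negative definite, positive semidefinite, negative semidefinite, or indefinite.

Write A = [[1, -1, -6, 0], [-1, -2, -5, 0], [-6, -5, -3, 0], [0, 0, 0, -3]].
Congruent diagonalization of A (simultaneous row and column reduction) yields pivots 1, -3, 4/3, -3.
That gives 2 positive, 2 negative pivots.
Hence Q is indefinite.

indefinite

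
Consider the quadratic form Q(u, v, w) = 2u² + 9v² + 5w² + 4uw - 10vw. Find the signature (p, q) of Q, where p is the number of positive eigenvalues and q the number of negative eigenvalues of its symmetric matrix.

(3, 0)

The associated matrix is A = [[2, 0, 2], [0, 9, -5], [2, -5, 5]].
Congruent diagonalization of A (simultaneous row and column reduction) yields pivots 2, 9, 2/9.
So there are 3 positive pivots.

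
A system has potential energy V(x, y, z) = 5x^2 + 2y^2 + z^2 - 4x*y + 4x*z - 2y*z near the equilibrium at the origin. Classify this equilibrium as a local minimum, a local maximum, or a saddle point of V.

The Hessian at the origin is H = [[10, -4, 4], [-4, 4, -2], [4, -2, 2]].
Row-reducing H symmetrically gives the diagonal entries 10, 12/5, 1/3.
Counting signs: 3 positive.
H is positive definite, so the origin is a strict local minimum.

local minimum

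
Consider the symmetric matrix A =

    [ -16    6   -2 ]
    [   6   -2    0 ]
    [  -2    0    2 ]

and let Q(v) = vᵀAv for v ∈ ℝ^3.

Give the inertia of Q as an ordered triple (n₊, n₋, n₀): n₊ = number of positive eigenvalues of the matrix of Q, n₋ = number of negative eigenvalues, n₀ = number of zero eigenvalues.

(1, 1, 1)

Row-reducing A symmetrically gives the diagonal entries -16, 1/4, 0.
Counting signs: 1 positive, 1 negative, 1 zero.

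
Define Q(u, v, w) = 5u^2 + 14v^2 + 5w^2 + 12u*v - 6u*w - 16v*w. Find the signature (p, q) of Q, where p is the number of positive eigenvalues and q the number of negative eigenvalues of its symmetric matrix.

(3, 0)

The symmetric matrix is A = [[5, 6, -3], [6, 14, -8], [-3, -8, 5]].
Row-reducing A symmetrically gives the diagonal entries 5, 34/5, 6/17.
So there are 3 positive pivots.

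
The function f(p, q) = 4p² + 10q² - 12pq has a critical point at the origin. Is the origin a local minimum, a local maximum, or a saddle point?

The Hessian at the origin is H = [[8, -12], [-12, 20]].
det H = 8·20 − (-12)² = 16 > 0 and H[1,1] = 8 > 0, so H is positive definite.
Therefore the origin is a local minimum.

local minimum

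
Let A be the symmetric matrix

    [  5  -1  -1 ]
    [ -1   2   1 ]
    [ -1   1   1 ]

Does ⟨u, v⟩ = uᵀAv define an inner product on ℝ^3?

Leading principal minors: Δ_1 = 5, Δ_2 = 9, Δ_3 = 4.
All leading principal minors are positive, so by Sylvester's criterion Q is positive definite.
⟨·,·⟩ is an inner product exactly when A is positive definite.

yes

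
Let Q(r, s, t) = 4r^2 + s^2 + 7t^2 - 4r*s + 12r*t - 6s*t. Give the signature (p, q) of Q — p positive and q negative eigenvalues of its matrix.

The symmetric matrix is A = [[4, -2, 6], [-2, 1, -3], [6, -3, 7]].
Row-reducing A symmetrically gives the diagonal entries 4, 0, -2.
So there are 1 positive, 1 negative, 1 zero pivots.

(1, 1)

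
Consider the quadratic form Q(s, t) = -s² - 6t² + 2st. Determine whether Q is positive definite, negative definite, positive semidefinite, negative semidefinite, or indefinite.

negative definite

The symmetric matrix of Q is A = [[-1, 1], [1, -6]].
Leading principal minors: Δ_1 = -1, Δ_2 = 5.
The signs alternate starting with Δ_1 < 0, so by Sylvester's criterion Q is negative definite.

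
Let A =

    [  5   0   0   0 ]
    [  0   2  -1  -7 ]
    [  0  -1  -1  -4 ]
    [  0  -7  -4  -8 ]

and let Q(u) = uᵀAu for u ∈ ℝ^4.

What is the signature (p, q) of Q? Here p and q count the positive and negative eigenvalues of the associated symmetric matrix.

(3, 1)

Symmetric row and column elimination reduces A to a congruent diagonal form with pivots 5, 2, -3/2, 5.
That gives 3 positive, 1 negative pivots.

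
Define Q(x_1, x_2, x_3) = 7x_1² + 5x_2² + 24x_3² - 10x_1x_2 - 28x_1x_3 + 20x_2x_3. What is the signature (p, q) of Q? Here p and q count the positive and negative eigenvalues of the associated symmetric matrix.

(2, 1)

The symmetric matrix is A = [[7, -5, -14], [-5, 5, 10], [-14, 10, 24]].
Applying the same elementary operations to the rows and columns of A produces a congruent diagonal matrix with entries 7, 10/7, -4.
That gives 2 positive, 1 negative pivots.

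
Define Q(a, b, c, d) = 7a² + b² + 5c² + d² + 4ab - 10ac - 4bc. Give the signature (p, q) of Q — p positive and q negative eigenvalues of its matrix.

Write A = [[7, 2, -5, 0], [2, 1, -2, 0], [-5, -2, 5, 0], [0, 0, 0, 1]].
Symmetric row and column elimination reduces A to a congruent diagonal form with pivots 7, 3/7, 2/3, 1.
So there are 4 positive pivots.

(4, 0)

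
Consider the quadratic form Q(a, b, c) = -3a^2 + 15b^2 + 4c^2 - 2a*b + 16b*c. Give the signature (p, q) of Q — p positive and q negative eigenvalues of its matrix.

The associated matrix is A = [[-3, -1, 0], [-1, 15, 8], [0, 8, 4]].
Applying the same elementary operations to the rows and columns of A produces a congruent diagonal matrix with entries -3, 46/3, -4/23.
Counting signs: 1 positive, 2 negative.

(1, 2)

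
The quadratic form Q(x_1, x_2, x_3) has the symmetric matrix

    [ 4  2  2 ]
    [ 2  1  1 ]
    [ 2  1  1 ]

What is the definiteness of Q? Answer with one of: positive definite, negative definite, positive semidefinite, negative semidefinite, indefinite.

positive semidefinite

Applying the same elementary operations to the rows and columns of A produces a congruent diagonal matrix with entries 4, 0, 0.
Counting signs: 1 positive, 2 zero.
Hence Q is positive semidefinite.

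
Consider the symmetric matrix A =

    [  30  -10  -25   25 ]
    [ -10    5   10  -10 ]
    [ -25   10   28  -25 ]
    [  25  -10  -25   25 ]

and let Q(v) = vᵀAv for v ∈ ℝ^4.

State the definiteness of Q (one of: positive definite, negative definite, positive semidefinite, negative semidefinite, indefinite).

Applying the same elementary operations to the rows and columns of A produces a congruent diagonal matrix with entries 30, 5/3, 11/2, 15/11.
Counting signs: 4 positive.
Hence Q is positive definite.

positive definite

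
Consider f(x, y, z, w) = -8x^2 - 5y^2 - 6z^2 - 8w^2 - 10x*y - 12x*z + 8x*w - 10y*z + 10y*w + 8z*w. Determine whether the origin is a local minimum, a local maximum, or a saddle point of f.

The Hessian at the origin is H = [[-16, -10, -12, 8], [-10, -10, -10, 10], [-12, -10, -12, 8], [8, 10, 8, -16]].
Applying the same elementary operations to the rows and columns of H produces a congruent diagonal matrix with entries -16, -15/4, -4/3, -4.
Counting signs: 4 negative.
H is negative definite, so the origin is a strict local maximum.

local maximum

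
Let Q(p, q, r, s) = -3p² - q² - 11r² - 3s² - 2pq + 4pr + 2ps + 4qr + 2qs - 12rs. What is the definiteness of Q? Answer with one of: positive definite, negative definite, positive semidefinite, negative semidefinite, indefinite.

indefinite

The symmetric matrix is A = [[-3, -1, 2, 1], [-1, -1, 2, 1], [2, 2, -11, -6], [1, 1, -6, -3]].
Congruent diagonalization of A (simultaneous row and column reduction) yields pivots -3, -2/3, -7, 2/7.
That gives 1 positive, 3 negative pivots.
Hence Q is indefinite.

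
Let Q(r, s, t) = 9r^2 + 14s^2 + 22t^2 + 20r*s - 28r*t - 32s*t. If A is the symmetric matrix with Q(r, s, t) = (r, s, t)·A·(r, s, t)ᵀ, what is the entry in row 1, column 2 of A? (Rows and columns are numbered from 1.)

The coefficient of r·s in Q is 20. For a symmetric A this equals A[1,2] + A[2,1] = 2·A[1,2].
So A[1,2] = 20/2 = 10.

10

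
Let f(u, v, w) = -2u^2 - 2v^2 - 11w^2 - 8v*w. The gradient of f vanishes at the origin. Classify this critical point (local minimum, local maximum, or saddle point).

local maximum

The Hessian at the origin is H = [[-4, 0, 0], [0, -4, -8], [0, -8, -22]].
Symmetric row and column elimination reduces H to a congruent diagonal form with pivots -4, -4, -6.
Counting signs: 3 negative.
H is negative definite, so the origin is a strict local maximum.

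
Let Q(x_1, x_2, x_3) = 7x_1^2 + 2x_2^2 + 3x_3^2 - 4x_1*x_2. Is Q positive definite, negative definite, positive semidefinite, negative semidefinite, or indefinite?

The symmetric matrix of Q is A = [[7, -2, 0], [-2, 2, 0], [0, 0, 3]].
Leading principal minors: Δ_1 = 7, Δ_2 = 10, Δ_3 = 30.
All leading principal minors are positive, so by Sylvester's criterion Q is positive definite.

positive definite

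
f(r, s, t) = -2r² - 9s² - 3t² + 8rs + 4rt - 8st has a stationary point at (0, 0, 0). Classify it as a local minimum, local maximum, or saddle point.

local maximum

The Hessian at the origin is H = [[-4, 8, 4], [8, -18, -8], [4, -8, -6]].
Symmetric row and column elimination reduces H to a congruent diagonal form with pivots -4, -2, -2.
Counting signs: 3 negative.
H is negative definite, so the origin is a strict local maximum.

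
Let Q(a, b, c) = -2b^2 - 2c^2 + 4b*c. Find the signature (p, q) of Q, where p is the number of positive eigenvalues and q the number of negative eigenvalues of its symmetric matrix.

(0, 1)

The symmetric matrix is A = [[0, 0, 0], [0, -2, 2], [0, 2, -2]].
Applying the same elementary operations to the rows and columns of A produces a congruent diagonal matrix with entries 0, -2, 0.
Counting signs: 1 negative, 2 zero.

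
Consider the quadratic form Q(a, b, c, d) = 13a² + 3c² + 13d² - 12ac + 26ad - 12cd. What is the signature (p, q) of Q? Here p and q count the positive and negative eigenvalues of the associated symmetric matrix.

(2, 0)

The symmetric matrix is A = [[13, 0, -6, 13], [0, 0, 0, 0], [-6, 0, 3, -6], [13, 0, -6, 13]].
Symmetric row and column elimination reduces A to a congruent diagonal form with pivots 13, 0, 3/13, 0.
Counting signs: 2 positive, 2 zero.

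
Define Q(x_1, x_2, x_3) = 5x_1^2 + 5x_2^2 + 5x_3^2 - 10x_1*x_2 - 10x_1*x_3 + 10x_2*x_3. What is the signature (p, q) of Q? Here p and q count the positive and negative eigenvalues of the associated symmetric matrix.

(1, 0)

The symmetric matrix is A = [[5, -5, -5], [-5, 5, 5], [-5, 5, 5]].
Row-reducing A symmetrically gives the diagonal entries 5, 0, 0.
So there are 1 positive, 2 zero pivots.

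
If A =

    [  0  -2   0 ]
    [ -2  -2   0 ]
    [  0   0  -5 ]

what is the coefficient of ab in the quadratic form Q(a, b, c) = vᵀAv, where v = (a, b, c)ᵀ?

-4

The coefficient of ab is A[1,2] + A[2,1] = 2·(-2) = -4.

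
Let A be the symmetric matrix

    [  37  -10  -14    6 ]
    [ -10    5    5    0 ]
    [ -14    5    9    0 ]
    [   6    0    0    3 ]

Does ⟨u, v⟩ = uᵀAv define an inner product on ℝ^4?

Applying the same elementary operations to the rows and columns of A produces a congruent diagonal matrix with entries 37, 85/37, 52/17, 3/13.
Counting signs: 4 positive.
Hence Q is positive definite.
⟨·,·⟩ is an inner product exactly when A is positive definite.

yes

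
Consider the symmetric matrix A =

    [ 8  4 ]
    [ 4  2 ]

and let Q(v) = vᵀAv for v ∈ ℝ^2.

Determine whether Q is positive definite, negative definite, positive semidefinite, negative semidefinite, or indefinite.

Congruent diagonalization of A (simultaneous row and column reduction) yields pivots 8, 0.
Counting signs: 1 positive, 1 zero.
Hence Q is positive semidefinite.

positive semidefinite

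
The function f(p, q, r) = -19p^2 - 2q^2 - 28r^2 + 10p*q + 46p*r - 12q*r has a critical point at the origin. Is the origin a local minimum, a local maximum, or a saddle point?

The Hessian at the origin is H = [[-38, 10, 46], [10, -4, -12], [46, -12, -56]].
Row-reducing H symmetrically gives the diagonal entries -38, -26/19, -4/13.
That gives 3 negative pivots.
H is negative definite, so the origin is a strict local maximum.

local maximum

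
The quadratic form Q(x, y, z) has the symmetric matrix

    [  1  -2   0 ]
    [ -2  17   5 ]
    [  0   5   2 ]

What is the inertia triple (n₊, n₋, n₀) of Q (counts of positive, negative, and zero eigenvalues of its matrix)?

Congruent diagonalization of A (simultaneous row and column reduction) yields pivots 1, 13, 1/13.
So there are 3 positive pivots.

(3, 0, 0)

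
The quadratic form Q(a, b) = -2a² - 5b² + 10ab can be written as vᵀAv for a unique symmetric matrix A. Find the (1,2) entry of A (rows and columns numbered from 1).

5

The coefficient of a·b in Q is 10. For a symmetric A this equals A[1,2] + A[2,1] = 2·A[1,2].
So A[1,2] = 10/2 = 5.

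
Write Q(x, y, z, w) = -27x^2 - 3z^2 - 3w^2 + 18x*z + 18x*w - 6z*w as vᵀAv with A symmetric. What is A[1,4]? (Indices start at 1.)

9

The coefficient of x·w in Q is 18. For a symmetric A this equals A[1,4] + A[4,1] = 2·A[1,4].
So A[1,4] = 18/2 = 9.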